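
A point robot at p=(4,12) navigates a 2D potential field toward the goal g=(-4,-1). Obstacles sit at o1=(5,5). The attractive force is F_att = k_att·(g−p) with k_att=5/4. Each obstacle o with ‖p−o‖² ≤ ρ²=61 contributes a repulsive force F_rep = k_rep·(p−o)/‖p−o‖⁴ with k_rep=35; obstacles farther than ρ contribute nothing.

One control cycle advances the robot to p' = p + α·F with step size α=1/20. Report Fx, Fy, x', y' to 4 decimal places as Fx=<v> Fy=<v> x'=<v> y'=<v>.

F_att = 5/4·(g−p) = 5/4·(-8,-13) = (-10.0000,-16.2500)
o1: d²=50 ≤ ρ²=61; F_rep = 35·(-1,7)/50² = (-0.0140,0.0980)
F = F_att + ΣF_rep = (-10.0140,-16.1520)
p' = p + 1/20·F = (3.4993,11.1924)

Fx=-10.0140 Fy=-16.1520 x'=3.4993 y'=11.1924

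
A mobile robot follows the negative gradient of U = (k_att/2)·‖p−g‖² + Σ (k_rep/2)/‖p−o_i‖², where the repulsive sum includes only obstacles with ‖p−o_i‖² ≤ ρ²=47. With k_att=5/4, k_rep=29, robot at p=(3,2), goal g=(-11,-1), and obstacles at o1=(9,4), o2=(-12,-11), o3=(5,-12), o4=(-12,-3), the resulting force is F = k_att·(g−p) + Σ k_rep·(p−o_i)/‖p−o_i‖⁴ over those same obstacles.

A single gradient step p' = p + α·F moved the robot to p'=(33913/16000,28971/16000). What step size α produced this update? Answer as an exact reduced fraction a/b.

F_att = 5/4·(g−p) = 5/4·(-14,-3) = (-17.5000,-3.7500)
o1: d²=40 ≤ ρ²=47; F_rep = 29·(-6,-2)/40² = (-0.1087,-0.0362)
o2: d²=394 > ρ²=47 → inactive
o3: d²=200 > ρ²=47 → inactive
o4: d²=250 > ρ²=47 → inactive
F = F_att + ΣF_rep = (-17.6088,-3.7862)
Δp = p'−p = (-0.8804,-0.1893); α = Δx/Fx = (-14087/16000) / (-14087/800) = 1/20
check: Δy/Fy = (-3029/16000) / (-3029/800) = 1/20 ✓

α = 1/20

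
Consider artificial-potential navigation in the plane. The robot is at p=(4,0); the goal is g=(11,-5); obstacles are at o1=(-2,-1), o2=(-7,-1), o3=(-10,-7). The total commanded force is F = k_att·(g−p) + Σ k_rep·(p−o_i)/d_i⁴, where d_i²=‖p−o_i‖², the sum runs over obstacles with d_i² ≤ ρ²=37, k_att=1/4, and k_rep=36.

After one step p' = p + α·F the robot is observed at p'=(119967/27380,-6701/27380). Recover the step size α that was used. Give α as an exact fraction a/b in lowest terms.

F_att = 1/4·(g−p) = 1/4·(7,-5) = (1.7500,-1.2500)
o1: d²=37 ≤ ρ²=37; F_rep = 36·(6,1)/37² = (0.1578,0.0263)
o2: d²=122 > ρ²=37 → inactive
o3: d²=245 > ρ²=37 → inactive
F = F_att + ΣF_rep = (1.9078,-1.2237)
Δp = p'−p = (0.3816,-0.2447); α = Δx/Fx = (10447/27380) / (10447/5476) = 1/5
check: Δy/Fy = (-6701/27380) / (-6701/5476) = 1/5 ✓

α = 1/5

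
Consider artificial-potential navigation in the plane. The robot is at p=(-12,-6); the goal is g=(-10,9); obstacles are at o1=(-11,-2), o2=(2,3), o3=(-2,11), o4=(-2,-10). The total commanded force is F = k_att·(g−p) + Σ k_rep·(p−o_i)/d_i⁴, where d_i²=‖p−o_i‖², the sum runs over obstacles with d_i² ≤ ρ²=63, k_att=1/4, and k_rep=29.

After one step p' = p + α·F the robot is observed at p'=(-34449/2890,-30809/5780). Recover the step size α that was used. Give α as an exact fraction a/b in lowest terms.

α = 1/5

F_att = 1/4·(g−p) = 1/4·(2,15) = (0.5000,3.7500)
o1: d²=17 ≤ ρ²=63; F_rep = 29·(-1,-4)/17² = (-0.1003,-0.4014)
o2: d²=277 > ρ²=63 → inactive
o3: d²=389 > ρ²=63 → inactive
o4: d²=116 > ρ²=63 → inactive
F = F_att + ΣF_rep = (0.3997,3.3486)
Δp = p'−p = (0.0799,0.6697); α = Δx/Fx = (231/2890) / (231/578) = 1/5
check: Δy/Fy = (3871/5780) / (3871/1156) = 1/5 ✓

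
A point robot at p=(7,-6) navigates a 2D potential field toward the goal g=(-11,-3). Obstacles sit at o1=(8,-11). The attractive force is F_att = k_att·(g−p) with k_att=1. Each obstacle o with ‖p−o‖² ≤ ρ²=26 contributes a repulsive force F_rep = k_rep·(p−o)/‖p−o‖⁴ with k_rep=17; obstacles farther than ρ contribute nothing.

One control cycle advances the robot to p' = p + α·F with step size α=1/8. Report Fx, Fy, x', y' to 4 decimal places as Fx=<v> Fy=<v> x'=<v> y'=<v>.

F_att = 1·(g−p) = 1·(-18,3) = (-18.0000,3.0000)
o1: d²=26 ≤ ρ²=26; F_rep = 17·(-1,5)/26² = (-0.0251,0.1257)
F = F_att + ΣF_rep = (-18.0251,3.1257)
p' = p + 1/8·F = (4.7469,-5.6093)

Fx=-18.0251 Fy=3.1257 x'=4.7469 y'=-5.6093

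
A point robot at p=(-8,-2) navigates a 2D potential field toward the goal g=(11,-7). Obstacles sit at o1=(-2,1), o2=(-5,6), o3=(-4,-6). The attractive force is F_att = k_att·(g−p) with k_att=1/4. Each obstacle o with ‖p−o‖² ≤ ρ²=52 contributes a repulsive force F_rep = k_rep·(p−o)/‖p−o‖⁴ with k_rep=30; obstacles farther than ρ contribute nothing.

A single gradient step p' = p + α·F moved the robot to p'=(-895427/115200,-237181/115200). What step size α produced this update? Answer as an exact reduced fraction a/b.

α = 1/20

F_att = 1/4·(g−p) = 1/4·(19,-5) = (4.7500,-1.2500)
o1: d²=45 ≤ ρ²=52; F_rep = 30·(-6,-3)/45² = (-0.0889,-0.0444)
o2: d²=73 > ρ²=52 → inactive
o3: d²=32 ≤ ρ²=52; F_rep = 30·(-4,4)/32² = (-0.1172,0.1172)
F = F_att + ΣF_rep = (4.5439,-1.1773)
Δp = p'−p = (0.2272,-0.0589); α = Δx/Fx = (26173/115200) / (26173/5760) = 1/20
check: Δy/Fy = (-6781/115200) / (-6781/5760) = 1/20 ✓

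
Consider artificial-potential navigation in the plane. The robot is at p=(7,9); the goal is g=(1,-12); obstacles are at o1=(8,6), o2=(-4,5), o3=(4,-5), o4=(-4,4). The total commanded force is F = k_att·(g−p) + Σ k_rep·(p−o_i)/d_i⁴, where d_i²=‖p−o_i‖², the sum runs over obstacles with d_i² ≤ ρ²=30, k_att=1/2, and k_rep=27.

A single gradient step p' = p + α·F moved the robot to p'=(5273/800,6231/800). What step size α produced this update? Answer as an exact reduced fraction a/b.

F_att = 1/2·(g−p) = 1/2·(-6,-21) = (-3.0000,-10.5000)
o1: d²=10 ≤ ρ²=30; F_rep = 27·(-1,3)/10² = (-0.2700,0.8100)
o2: d²=137 > ρ²=30 → inactive
o3: d²=205 > ρ²=30 → inactive
o4: d²=146 > ρ²=30 → inactive
F = F_att + ΣF_rep = (-3.2700,-9.6900)
Δp = p'−p = (-0.4088,-1.2112); α = Δx/Fx = (-327/800) / (-327/100) = 1/8
check: Δy/Fy = (-969/800) / (-969/100) = 1/8 ✓

α = 1/8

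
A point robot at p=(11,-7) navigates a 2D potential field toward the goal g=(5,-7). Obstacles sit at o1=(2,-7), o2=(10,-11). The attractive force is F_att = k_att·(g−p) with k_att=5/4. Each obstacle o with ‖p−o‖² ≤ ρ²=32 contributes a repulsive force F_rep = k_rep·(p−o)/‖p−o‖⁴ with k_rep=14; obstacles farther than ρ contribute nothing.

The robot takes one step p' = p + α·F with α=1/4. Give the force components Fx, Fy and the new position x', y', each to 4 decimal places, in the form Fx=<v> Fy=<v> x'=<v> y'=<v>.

Fx=-7.4516 Fy=0.1938 x'=9.1371 y'=-6.9516

F_att = 5/4·(g−p) = 5/4·(-6,0) = (-7.5000,0.0000)
o1: d²=81 > ρ²=32 → inactive
o2: d²=17 ≤ ρ²=32; F_rep = 14·(1,4)/17² = (0.0484,0.1938)
F = F_att + ΣF_rep = (-7.4516,0.1938)
p' = p + 1/4·F = (9.1371,-6.9516)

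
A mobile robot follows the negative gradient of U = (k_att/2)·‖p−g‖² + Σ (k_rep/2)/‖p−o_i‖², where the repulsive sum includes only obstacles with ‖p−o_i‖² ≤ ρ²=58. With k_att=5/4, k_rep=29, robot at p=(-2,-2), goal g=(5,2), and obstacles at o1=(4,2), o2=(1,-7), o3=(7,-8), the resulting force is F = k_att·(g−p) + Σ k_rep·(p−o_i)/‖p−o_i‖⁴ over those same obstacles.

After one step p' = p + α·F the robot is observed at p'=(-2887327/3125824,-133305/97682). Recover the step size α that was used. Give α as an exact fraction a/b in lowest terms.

F_att = 5/4·(g−p) = 5/4·(7,4) = (8.7500,5.0000)
o1: d²=52 ≤ ρ²=58; F_rep = 29·(-6,-4)/52² = (-0.0643,-0.0429)
o2: d²=34 ≤ ρ²=58; F_rep = 29·(-3,5)/34² = (-0.0753,0.1254)
o3: d²=117 > ρ²=58 → inactive
F = F_att + ΣF_rep = (8.6104,5.0825)
Δp = p'−p = (1.0763,0.6353); α = Δx/Fx = (3364321/3125824) / (3364321/390728) = 1/8
check: Δy/Fy = (62059/97682) / (248236/48841) = 1/8 ✓

α = 1/8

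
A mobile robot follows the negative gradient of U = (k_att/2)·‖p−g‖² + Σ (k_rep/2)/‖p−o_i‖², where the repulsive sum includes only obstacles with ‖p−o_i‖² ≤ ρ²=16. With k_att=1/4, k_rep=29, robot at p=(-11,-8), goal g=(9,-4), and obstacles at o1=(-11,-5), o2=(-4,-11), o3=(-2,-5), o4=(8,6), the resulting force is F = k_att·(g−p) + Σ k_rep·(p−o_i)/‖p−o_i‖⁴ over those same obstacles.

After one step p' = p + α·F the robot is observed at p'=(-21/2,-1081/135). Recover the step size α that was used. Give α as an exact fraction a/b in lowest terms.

F_att = 1/4·(g−p) = 1/4·(20,4) = (5.0000,1.0000)
o1: d²=9 ≤ ρ²=16; F_rep = 29·(0,-3)/9² = (0.0000,-1.0741)
o2: d²=58 > ρ²=16 → inactive
o3: d²=90 > ρ²=16 → inactive
o4: d²=557 > ρ²=16 → inactive
F = F_att + ΣF_rep = (5.0000,-0.0741)
Δp = p'−p = (0.5000,-0.0074); α = Δx/Fx = (1/2) / (5) = 1/10
check: Δy/Fy = (-1/135) / (-2/27) = 1/10 ✓

α = 1/10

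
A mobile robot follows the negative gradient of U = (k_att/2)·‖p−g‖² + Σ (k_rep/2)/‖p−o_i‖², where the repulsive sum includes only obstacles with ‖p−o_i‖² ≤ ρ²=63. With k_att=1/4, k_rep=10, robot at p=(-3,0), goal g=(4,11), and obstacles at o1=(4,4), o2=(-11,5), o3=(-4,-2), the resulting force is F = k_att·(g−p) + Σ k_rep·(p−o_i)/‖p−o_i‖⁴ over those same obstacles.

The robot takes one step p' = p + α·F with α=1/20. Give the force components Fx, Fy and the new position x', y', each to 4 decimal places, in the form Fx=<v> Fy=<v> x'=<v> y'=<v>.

F_att = 1/4·(g−p) = 1/4·(7,11) = (1.7500,2.7500)
o1: d²=65 > ρ²=63 → inactive
o2: d²=89 > ρ²=63 → inactive
o3: d²=5 ≤ ρ²=63; F_rep = 10·(1,2)/5² = (0.4000,0.8000)
F = F_att + ΣF_rep = (2.1500,3.5500)
p' = p + 1/20·F = (-2.8925,0.1775)

Fx=2.1500 Fy=3.5500 x'=-2.8925 y'=0.1775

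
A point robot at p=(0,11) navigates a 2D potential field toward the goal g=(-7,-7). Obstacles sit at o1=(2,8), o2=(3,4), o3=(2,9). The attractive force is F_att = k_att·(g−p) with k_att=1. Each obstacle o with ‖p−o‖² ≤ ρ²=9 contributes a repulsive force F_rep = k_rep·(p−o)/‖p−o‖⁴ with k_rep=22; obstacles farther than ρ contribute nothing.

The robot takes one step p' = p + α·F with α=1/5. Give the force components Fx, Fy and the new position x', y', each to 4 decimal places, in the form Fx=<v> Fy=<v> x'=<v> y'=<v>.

F_att = 1·(g−p) = 1·(-7,-18) = (-7.0000,-18.0000)
o1: d²=13 > ρ²=9 → inactive
o2: d²=58 > ρ²=9 → inactive
o3: d²=8 ≤ ρ²=9; F_rep = 22·(-2,2)/8² = (-0.6875,0.6875)
F = F_att + ΣF_rep = (-7.6875,-17.3125)
p' = p + 1/5·F = (-1.5375,7.5375)

Fx=-7.6875 Fy=-17.3125 x'=-1.5375 y'=7.5375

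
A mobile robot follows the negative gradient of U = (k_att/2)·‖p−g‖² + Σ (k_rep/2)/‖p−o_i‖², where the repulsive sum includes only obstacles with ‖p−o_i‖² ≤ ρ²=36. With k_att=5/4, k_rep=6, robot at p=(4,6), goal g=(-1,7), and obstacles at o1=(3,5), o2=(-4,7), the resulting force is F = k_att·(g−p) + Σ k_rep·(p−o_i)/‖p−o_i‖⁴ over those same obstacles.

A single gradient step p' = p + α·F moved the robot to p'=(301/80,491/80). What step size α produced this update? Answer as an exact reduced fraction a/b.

α = 1/20

F_att = 5/4·(g−p) = 5/4·(-5,1) = (-6.2500,1.2500)
o1: d²=2 ≤ ρ²=36; F_rep = 6·(1,1)/2² = (1.5000,1.5000)
o2: d²=65 > ρ²=36 → inactive
F = F_att + ΣF_rep = (-4.7500,2.7500)
Δp = p'−p = (-0.2375,0.1375); α = Δx/Fx = (-19/80) / (-19/4) = 1/20
check: Δy/Fy = (11/80) / (11/4) = 1/20 ✓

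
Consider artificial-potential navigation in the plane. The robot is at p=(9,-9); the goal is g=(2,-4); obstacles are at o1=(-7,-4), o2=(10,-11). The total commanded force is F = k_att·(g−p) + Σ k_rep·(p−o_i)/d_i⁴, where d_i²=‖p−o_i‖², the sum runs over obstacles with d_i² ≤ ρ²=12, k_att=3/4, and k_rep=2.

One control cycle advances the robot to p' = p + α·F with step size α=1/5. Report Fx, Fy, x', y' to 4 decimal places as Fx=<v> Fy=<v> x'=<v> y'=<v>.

Fx=-5.3300 Fy=3.9100 x'=7.9340 y'=-8.2180

F_att = 3/4·(g−p) = 3/4·(-7,5) = (-5.2500,3.7500)
o1: d²=281 > ρ²=12 → inactive
o2: d²=5 ≤ ρ²=12; F_rep = 2·(-1,2)/5² = (-0.0800,0.1600)
F = F_att + ΣF_rep = (-5.3300,3.9100)
p' = p + 1/5·F = (7.9340,-8.2180)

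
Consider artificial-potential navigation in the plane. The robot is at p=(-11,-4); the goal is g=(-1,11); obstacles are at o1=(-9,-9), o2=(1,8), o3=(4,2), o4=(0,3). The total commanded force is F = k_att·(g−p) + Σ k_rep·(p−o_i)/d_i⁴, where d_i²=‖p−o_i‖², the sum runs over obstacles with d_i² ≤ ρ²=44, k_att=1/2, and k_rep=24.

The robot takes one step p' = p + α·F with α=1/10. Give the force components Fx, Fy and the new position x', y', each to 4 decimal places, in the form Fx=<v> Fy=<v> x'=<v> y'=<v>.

Fx=4.9429 Fy=7.6427 x'=-10.5057 y'=-3.2357

F_att = 1/2·(g−p) = 1/2·(10,15) = (5.0000,7.5000)
o1: d²=29 ≤ ρ²=44; F_rep = 24·(-2,5)/29² = (-0.0571,0.1427)
o2: d²=288 > ρ²=44 → inactive
o3: d²=261 > ρ²=44 → inactive
o4: d²=170 > ρ²=44 → inactive
F = F_att + ΣF_rep = (4.9429,7.6427)
p' = p + 1/10·F = (-10.5057,-3.2357)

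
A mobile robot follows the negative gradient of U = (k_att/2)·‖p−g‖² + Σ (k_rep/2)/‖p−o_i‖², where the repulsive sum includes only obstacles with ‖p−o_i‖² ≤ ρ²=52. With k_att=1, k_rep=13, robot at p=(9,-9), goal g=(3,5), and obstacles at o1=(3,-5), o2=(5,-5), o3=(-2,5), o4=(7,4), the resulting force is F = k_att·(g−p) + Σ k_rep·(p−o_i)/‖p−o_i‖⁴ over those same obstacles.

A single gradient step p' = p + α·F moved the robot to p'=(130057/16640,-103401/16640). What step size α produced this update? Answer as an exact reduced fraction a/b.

F_att = 1·(g−p) = 1·(-6,14) = (-6.0000,14.0000)
o1: d²=52 ≤ ρ²=52; F_rep = 13·(6,-4)/52² = (0.0288,-0.0192)
o2: d²=32 ≤ ρ²=52; F_rep = 13·(4,-4)/32² = (0.0508,-0.0508)
o3: d²=317 > ρ²=52 → inactive
o4: d²=173 > ρ²=52 → inactive
F = F_att + ΣF_rep = (-5.9204,13.9300)
Δp = p'−p = (-1.1841,2.7860); α = Δx/Fx = (-19703/16640) / (-19703/3328) = 1/5
check: Δy/Fy = (46359/16640) / (46359/3328) = 1/5 ✓

α = 1/5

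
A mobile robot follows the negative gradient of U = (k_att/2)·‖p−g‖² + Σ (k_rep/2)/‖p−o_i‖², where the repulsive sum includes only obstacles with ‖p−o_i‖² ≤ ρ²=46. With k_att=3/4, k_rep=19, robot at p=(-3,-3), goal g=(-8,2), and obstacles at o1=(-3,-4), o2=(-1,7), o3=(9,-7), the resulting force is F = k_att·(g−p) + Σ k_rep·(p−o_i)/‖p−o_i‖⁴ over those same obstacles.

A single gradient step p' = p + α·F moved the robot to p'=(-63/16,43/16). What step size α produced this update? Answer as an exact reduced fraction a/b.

F_att = 3/4·(g−p) = 3/4·(-5,5) = (-3.7500,3.7500)
o1: d²=1 ≤ ρ²=46; F_rep = 19·(0,1)/1² = (0.0000,19.0000)
o2: d²=104 > ρ²=46 → inactive
o3: d²=160 > ρ²=46 → inactive
F = F_att + ΣF_rep = (-3.7500,22.7500)
Δp = p'−p = (-0.9375,5.6875); α = Δx/Fx = (-15/16) / (-15/4) = 1/4
check: Δy/Fy = (91/16) / (91/4) = 1/4 ✓

α = 1/4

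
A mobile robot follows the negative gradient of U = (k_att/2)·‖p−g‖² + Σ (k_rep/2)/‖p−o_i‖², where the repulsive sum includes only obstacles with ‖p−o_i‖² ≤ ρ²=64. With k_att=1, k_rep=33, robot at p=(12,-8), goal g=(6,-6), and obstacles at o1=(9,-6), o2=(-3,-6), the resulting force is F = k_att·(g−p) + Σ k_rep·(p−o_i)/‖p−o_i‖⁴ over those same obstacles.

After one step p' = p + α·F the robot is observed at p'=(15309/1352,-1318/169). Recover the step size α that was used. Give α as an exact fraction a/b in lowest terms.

F_att = 1·(g−p) = 1·(-6,2) = (-6.0000,2.0000)
o1: d²=13 ≤ ρ²=64; F_rep = 33·(3,-2)/13² = (0.5858,-0.3905)
o2: d²=229 > ρ²=64 → inactive
F = F_att + ΣF_rep = (-5.4142,1.6095)
Δp = p'−p = (-0.6768,0.2012); α = Δx/Fx = (-915/1352) / (-915/169) = 1/8
check: Δy/Fy = (34/169) / (272/169) = 1/8 ✓

α = 1/8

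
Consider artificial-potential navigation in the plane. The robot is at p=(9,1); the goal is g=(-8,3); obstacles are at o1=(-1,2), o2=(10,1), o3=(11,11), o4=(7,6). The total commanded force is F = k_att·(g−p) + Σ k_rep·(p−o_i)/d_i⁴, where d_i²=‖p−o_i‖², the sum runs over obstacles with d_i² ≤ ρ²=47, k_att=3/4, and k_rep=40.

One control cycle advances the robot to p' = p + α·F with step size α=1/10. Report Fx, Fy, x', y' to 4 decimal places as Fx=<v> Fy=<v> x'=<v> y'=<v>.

F_att = 3/4·(g−p) = 3/4·(-17,2) = (-12.7500,1.5000)
o1: d²=101 > ρ²=47 → inactive
o2: d²=1 ≤ ρ²=47; F_rep = 40·(-1,0)/1² = (-40.0000,0.0000)
o3: d²=104 > ρ²=47 → inactive
o4: d²=29 ≤ ρ²=47; F_rep = 40·(2,-5)/29² = (0.0951,-0.2378)
F = F_att + ΣF_rep = (-52.6549,1.2622)
p' = p + 1/10·F = (3.7345,1.1262)

Fx=-52.6549 Fy=1.2622 x'=3.7345 y'=1.1262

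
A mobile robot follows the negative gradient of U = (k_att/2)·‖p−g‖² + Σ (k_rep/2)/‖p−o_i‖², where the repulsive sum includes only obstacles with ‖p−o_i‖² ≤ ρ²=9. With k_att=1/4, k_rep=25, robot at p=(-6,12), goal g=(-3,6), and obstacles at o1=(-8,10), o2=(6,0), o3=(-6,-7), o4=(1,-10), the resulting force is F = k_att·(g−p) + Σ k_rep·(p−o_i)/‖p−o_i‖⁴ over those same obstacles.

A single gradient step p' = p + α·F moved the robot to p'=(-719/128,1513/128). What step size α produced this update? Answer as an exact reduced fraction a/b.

α = 1/4

F_att = 1/4·(g−p) = 1/4·(3,-6) = (0.7500,-1.5000)
o1: d²=8 ≤ ρ²=9; F_rep = 25·(2,2)/8² = (0.7812,0.7812)
o2: d²=288 > ρ²=9 → inactive
o3: d²=361 > ρ²=9 → inactive
o4: d²=533 > ρ²=9 → inactive
F = F_att + ΣF_rep = (1.5312,-0.7188)
Δp = p'−p = (0.3828,-0.1797); α = Δx/Fx = (49/128) / (49/32) = 1/4
check: Δy/Fy = (-23/128) / (-23/32) = 1/4 ✓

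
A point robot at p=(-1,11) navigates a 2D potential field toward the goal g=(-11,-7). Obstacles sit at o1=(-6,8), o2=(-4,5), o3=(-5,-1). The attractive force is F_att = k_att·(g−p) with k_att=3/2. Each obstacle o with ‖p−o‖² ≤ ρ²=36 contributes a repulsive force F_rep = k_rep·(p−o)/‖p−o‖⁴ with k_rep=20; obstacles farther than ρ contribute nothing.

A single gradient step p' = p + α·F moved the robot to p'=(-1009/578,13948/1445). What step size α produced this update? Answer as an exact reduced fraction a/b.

α = 1/20

F_att = 3/2·(g−p) = 3/2·(-10,-18) = (-15.0000,-27.0000)
o1: d²=34 ≤ ρ²=36; F_rep = 20·(5,3)/34² = (0.0865,0.0519)
o2: d²=45 > ρ²=36 → inactive
o3: d²=160 > ρ²=36 → inactive
F = F_att + ΣF_rep = (-14.9135,-26.9481)
Δp = p'−p = (-0.7457,-1.3474); α = Δx/Fx = (-431/578) / (-4310/289) = 1/20
check: Δy/Fy = (-1947/1445) / (-7788/289) = 1/20 ✓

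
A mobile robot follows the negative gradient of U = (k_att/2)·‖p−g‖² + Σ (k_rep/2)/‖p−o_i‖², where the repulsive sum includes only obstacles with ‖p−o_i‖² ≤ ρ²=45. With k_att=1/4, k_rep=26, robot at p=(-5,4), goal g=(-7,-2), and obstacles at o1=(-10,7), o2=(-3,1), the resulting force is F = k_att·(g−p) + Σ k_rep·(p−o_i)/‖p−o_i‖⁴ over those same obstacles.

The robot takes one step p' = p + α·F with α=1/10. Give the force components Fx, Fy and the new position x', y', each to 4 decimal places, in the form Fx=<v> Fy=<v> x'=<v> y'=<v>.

Fx=-0.6952 Fy=-1.1059 x'=-5.0695 y'=3.8894

F_att = 1/4·(g−p) = 1/4·(-2,-6) = (-0.5000,-1.5000)
o1: d²=34 ≤ ρ²=45; F_rep = 26·(5,-3)/34² = (0.1125,-0.0675)
o2: d²=13 ≤ ρ²=45; F_rep = 26·(-2,3)/13² = (-0.3077,0.4615)
F = F_att + ΣF_rep = (-0.6952,-1.1059)
p' = p + 1/10·F = (-5.0695,3.8894)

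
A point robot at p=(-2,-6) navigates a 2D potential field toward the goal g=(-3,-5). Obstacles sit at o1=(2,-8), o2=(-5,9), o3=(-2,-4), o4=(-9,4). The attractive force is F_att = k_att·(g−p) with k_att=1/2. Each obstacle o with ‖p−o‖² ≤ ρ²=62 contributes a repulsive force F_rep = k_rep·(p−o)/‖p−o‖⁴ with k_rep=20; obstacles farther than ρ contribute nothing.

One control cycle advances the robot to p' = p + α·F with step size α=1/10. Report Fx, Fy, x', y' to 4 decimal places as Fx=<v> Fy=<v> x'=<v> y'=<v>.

Fx=-0.7000 Fy=-1.9000 x'=-2.0700 y'=-6.1900

F_att = 1/2·(g−p) = 1/2·(-1,1) = (-0.5000,0.5000)
o1: d²=20 ≤ ρ²=62; F_rep = 20·(-4,2)/20² = (-0.2000,0.1000)
o2: d²=234 > ρ²=62 → inactive
o3: d²=4 ≤ ρ²=62; F_rep = 20·(0,-2)/4² = (0.0000,-2.5000)
o4: d²=149 > ρ²=62 → inactive
F = F_att + ΣF_rep = (-0.7000,-1.9000)
p' = p + 1/10·F = (-2.0700,-6.1900)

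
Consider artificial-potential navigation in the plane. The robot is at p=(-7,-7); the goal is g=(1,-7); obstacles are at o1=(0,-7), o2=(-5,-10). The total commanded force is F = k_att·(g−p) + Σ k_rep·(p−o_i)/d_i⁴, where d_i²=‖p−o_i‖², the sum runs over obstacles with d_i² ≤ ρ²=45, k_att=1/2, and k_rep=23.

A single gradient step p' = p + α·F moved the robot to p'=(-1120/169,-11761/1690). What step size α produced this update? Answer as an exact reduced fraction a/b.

F_att = 1/2·(g−p) = 1/2·(8,0) = (4.0000,0.0000)
o1: d²=49 > ρ²=45 → inactive
o2: d²=13 ≤ ρ²=45; F_rep = 23·(-2,3)/13² = (-0.2722,0.4083)
F = F_att + ΣF_rep = (3.7278,0.4083)
Δp = p'−p = (0.3728,0.0408); α = Δx/Fx = (63/169) / (630/169) = 1/10
check: Δy/Fy = (69/1690) / (69/169) = 1/10 ✓

α = 1/10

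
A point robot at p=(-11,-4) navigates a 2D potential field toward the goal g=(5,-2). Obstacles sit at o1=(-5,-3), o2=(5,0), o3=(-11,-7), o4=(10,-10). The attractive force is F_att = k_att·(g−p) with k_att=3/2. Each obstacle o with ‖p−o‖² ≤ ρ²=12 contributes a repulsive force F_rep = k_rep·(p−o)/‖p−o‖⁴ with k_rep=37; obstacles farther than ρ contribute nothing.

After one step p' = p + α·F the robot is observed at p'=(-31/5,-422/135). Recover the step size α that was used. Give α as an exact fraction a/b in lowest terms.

α = 1/5

F_att = 3/2·(g−p) = 3/2·(16,2) = (24.0000,3.0000)
o1: d²=37 > ρ²=12 → inactive
o2: d²=272 > ρ²=12 → inactive
o3: d²=9 ≤ ρ²=12; F_rep = 37·(0,3)/9² = (0.0000,1.3704)
o4: d²=477 > ρ²=12 → inactive
F = F_att + ΣF_rep = (24.0000,4.3704)
Δp = p'−p = (4.8000,0.8741); α = Δx/Fx = (24/5) / (24) = 1/5
check: Δy/Fy = (118/135) / (118/27) = 1/5 ✓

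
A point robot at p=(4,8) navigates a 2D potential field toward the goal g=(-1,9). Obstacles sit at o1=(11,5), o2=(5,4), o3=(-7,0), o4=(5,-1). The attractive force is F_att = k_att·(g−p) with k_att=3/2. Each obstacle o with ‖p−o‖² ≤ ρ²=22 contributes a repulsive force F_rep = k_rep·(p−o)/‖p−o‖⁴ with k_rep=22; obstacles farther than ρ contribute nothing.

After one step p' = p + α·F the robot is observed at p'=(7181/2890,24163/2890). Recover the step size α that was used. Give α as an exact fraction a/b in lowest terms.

F_att = 3/2·(g−p) = 3/2·(-5,1) = (-7.5000,1.5000)
o1: d²=58 > ρ²=22 → inactive
o2: d²=17 ≤ ρ²=22; F_rep = 22·(-1,4)/17² = (-0.0761,0.3045)
o3: d²=185 > ρ²=22 → inactive
o4: d²=82 > ρ²=22 → inactive
F = F_att + ΣF_rep = (-7.5761,1.8045)
Δp = p'−p = (-1.5152,0.3609); α = Δx/Fx = (-4379/2890) / (-4379/578) = 1/5
check: Δy/Fy = (1043/2890) / (1043/578) = 1/5 ✓

α = 1/5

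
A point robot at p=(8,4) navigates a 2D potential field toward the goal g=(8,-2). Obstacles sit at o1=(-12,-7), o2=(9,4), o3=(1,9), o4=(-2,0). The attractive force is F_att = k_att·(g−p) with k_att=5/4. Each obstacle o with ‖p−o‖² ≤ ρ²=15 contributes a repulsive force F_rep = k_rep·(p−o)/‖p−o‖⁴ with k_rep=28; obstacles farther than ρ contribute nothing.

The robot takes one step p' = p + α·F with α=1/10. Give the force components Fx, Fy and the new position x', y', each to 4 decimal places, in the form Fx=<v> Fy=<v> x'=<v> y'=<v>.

F_att = 5/4·(g−p) = 5/4·(0,-6) = (0.0000,-7.5000)
o1: d²=521 > ρ²=15 → inactive
o2: d²=1 ≤ ρ²=15; F_rep = 28·(-1,0)/1² = (-28.0000,0.0000)
o3: d²=74 > ρ²=15 → inactive
o4: d²=116 > ρ²=15 → inactive
F = F_att + ΣF_rep = (-28.0000,-7.5000)
p' = p + 1/10·F = (5.2000,3.2500)

Fx=-28.0000 Fy=-7.5000 x'=5.2000 y'=3.2500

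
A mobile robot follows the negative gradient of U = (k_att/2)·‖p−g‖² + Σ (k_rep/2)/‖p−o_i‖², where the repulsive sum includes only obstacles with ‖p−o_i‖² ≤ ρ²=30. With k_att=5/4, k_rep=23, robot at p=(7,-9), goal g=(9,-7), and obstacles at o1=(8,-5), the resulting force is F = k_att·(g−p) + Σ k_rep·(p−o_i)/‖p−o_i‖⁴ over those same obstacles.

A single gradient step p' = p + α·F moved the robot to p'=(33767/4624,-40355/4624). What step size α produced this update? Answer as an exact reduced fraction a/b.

α = 1/8

F_att = 5/4·(g−p) = 5/4·(2,2) = (2.5000,2.5000)
o1: d²=17 ≤ ρ²=30; F_rep = 23·(-1,-4)/17² = (-0.0796,-0.3183)
F = F_att + ΣF_rep = (2.4204,2.1817)
Δp = p'−p = (0.3026,0.2727); α = Δx/Fx = (1399/4624) / (1399/578) = 1/8
check: Δy/Fy = (1261/4624) / (1261/578) = 1/8 ✓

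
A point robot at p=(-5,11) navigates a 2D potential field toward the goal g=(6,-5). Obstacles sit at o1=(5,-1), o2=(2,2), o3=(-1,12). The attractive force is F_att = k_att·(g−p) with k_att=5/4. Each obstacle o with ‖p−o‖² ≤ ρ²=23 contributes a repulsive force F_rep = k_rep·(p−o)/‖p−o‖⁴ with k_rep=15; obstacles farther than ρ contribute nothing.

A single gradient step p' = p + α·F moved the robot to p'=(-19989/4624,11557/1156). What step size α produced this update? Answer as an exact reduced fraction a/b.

α = 1/20

F_att = 5/4·(g−p) = 5/4·(11,-16) = (13.7500,-20.0000)
o1: d²=244 > ρ²=23 → inactive
o2: d²=130 > ρ²=23 → inactive
o3: d²=17 ≤ ρ²=23; F_rep = 15·(-4,-1)/17² = (-0.2076,-0.0519)
F = F_att + ΣF_rep = (13.5424,-20.0519)
Δp = p'−p = (0.6771,-1.0026); α = Δx/Fx = (3131/4624) / (15655/1156) = 1/20
check: Δy/Fy = (-1159/1156) / (-5795/289) = 1/20 ✓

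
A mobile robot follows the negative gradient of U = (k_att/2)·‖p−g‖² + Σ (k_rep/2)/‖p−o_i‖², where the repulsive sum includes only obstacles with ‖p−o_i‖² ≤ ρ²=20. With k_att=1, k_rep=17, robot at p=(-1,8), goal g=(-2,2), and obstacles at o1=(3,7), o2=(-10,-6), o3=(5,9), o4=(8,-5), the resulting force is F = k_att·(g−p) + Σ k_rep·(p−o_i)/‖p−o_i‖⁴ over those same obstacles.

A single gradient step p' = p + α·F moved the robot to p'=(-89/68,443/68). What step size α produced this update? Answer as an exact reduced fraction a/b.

α = 1/4

F_att = 1·(g−p) = 1·(-1,-6) = (-1.0000,-6.0000)
o1: d²=17 ≤ ρ²=20; F_rep = 17·(-4,1)/17² = (-0.2353,0.0588)
o2: d²=277 > ρ²=20 → inactive
o3: d²=37 > ρ²=20 → inactive
o4: d²=250 > ρ²=20 → inactive
F = F_att + ΣF_rep = (-1.2353,-5.9412)
Δp = p'−p = (-0.3088,-1.4853); α = Δx/Fx = (-21/68) / (-21/17) = 1/4
check: Δy/Fy = (-101/68) / (-101/17) = 1/4 ✓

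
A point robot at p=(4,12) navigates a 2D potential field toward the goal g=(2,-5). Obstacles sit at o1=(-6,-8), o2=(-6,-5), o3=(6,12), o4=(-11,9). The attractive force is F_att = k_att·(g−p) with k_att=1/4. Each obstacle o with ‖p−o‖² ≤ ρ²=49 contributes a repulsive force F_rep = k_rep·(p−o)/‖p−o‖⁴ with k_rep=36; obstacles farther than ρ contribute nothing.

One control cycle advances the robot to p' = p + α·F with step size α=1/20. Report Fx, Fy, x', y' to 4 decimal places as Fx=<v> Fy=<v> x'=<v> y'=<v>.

F_att = 1/4·(g−p) = 1/4·(-2,-17) = (-0.5000,-4.2500)
o1: d²=500 > ρ²=49 → inactive
o2: d²=389 > ρ²=49 → inactive
o3: d²=4 ≤ ρ²=49; F_rep = 36·(-2,0)/4² = (-4.5000,0.0000)
o4: d²=234 > ρ²=49 → inactive
F = F_att + ΣF_rep = (-5.0000,-4.2500)
p' = p + 1/20·F = (3.7500,11.7875)

Fx=-5.0000 Fy=-4.2500 x'=3.7500 y'=11.7875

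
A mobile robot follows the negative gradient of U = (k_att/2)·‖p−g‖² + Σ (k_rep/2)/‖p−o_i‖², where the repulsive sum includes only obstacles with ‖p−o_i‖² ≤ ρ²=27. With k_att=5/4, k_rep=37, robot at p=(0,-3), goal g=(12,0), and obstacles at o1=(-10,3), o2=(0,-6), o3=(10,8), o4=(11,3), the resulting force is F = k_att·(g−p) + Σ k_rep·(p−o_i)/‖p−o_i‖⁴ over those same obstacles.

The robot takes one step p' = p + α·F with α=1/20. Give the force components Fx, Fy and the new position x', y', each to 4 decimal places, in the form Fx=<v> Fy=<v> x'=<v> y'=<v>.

Fx=15.0000 Fy=5.1204 x'=0.7500 y'=-2.7440

F_att = 5/4·(g−p) = 5/4·(12,3) = (15.0000,3.7500)
o1: d²=136 > ρ²=27 → inactive
o2: d²=9 ≤ ρ²=27; F_rep = 37·(0,3)/9² = (0.0000,1.3704)
o3: d²=221 > ρ²=27 → inactive
o4: d²=157 > ρ²=27 → inactive
F = F_att + ΣF_rep = (15.0000,5.1204)
p' = p + 1/20·F = (0.7500,-2.7440)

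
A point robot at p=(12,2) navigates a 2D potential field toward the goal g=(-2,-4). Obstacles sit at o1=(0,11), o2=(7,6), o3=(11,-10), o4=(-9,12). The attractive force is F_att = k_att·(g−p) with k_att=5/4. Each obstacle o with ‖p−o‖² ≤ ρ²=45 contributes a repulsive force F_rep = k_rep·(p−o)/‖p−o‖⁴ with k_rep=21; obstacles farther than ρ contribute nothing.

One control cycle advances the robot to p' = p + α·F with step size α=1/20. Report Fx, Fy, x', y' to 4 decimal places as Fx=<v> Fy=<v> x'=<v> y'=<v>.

Fx=-17.4375 Fy=-7.5500 x'=11.1281 y'=1.6225

F_att = 5/4·(g−p) = 5/4·(-14,-6) = (-17.5000,-7.5000)
o1: d²=225 > ρ²=45 → inactive
o2: d²=41 ≤ ρ²=45; F_rep = 21·(5,-4)/41² = (0.0625,-0.0500)
o3: d²=145 > ρ²=45 → inactive
o4: d²=541 > ρ²=45 → inactive
F = F_att + ΣF_rep = (-17.4375,-7.5500)
p' = p + 1/20·F = (11.1281,1.6225)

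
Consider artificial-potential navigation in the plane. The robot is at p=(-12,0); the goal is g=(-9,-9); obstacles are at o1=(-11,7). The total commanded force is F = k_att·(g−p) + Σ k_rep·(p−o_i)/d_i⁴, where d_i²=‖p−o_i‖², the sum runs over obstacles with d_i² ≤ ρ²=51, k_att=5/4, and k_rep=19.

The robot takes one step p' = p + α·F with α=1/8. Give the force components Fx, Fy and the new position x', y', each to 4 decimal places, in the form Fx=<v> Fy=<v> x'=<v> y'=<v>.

Fx=3.7424 Fy=-11.3032 x'=-11.5322 y'=-1.4129

F_att = 5/4·(g−p) = 5/4·(3,-9) = (3.7500,-11.2500)
o1: d²=50 ≤ ρ²=51; F_rep = 19·(-1,-7)/50² = (-0.0076,-0.0532)
F = F_att + ΣF_rep = (3.7424,-11.3032)
p' = p + 1/8·F = (-11.5322,-1.4129)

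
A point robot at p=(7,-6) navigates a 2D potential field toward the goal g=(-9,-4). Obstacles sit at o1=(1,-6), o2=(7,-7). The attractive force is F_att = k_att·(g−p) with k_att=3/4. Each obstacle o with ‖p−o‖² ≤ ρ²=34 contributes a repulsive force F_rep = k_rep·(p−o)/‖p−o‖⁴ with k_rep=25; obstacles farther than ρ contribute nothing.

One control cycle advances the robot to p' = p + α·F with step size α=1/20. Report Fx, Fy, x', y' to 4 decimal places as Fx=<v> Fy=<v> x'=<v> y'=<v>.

Fx=-12.0000 Fy=26.5000 x'=6.4000 y'=-4.6750

F_att = 3/4·(g−p) = 3/4·(-16,2) = (-12.0000,1.5000)
o1: d²=36 > ρ²=34 → inactive
o2: d²=1 ≤ ρ²=34; F_rep = 25·(0,1)/1² = (0.0000,25.0000)
F = F_att + ΣF_rep = (-12.0000,26.5000)
p' = p + 1/20·F = (6.4000,-4.6750)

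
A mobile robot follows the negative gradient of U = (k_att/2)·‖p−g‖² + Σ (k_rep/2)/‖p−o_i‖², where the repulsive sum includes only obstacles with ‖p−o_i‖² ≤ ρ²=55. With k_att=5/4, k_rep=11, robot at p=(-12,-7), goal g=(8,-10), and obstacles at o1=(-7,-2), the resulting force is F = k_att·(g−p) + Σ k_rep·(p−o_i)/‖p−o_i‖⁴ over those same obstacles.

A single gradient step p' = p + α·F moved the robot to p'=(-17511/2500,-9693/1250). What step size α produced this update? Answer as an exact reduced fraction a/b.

α = 1/5

F_att = 5/4·(g−p) = 5/4·(20,-3) = (25.0000,-3.7500)
o1: d²=50 ≤ ρ²=55; F_rep = 11·(-5,-5)/50² = (-0.0220,-0.0220)
F = F_att + ΣF_rep = (24.9780,-3.7720)
Δp = p'−p = (4.9956,-0.7544); α = Δx/Fx = (12489/2500) / (12489/500) = 1/5
check: Δy/Fy = (-943/1250) / (-943/250) = 1/5 ✓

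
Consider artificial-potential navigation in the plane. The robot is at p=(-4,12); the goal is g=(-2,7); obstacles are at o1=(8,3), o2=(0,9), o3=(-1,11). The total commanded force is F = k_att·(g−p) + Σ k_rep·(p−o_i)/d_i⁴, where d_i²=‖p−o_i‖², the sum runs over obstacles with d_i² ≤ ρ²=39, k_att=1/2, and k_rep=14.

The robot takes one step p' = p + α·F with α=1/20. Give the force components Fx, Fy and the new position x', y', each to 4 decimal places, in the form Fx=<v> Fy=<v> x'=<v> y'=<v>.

Fx=0.4904 Fy=-2.2928 x'=-3.9755 y'=11.8854

F_att = 1/2·(g−p) = 1/2·(2,-5) = (1.0000,-2.5000)
o1: d²=225 > ρ²=39 → inactive
o2: d²=25 ≤ ρ²=39; F_rep = 14·(-4,3)/25² = (-0.0896,0.0672)
o3: d²=10 ≤ ρ²=39; F_rep = 14·(-3,1)/10² = (-0.4200,0.1400)
F = F_att + ΣF_rep = (0.4904,-2.2928)
p' = p + 1/20·F = (-3.9755,11.8854)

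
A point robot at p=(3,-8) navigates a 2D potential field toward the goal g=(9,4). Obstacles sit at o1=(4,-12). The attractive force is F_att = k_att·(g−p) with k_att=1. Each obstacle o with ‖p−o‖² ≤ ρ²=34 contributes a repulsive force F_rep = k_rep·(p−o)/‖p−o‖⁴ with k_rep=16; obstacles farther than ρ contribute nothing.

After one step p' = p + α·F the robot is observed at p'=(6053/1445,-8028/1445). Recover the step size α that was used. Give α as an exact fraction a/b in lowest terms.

F_att = 1·(g−p) = 1·(6,12) = (6.0000,12.0000)
o1: d²=17 ≤ ρ²=34; F_rep = 16·(-1,4)/17² = (-0.0554,0.2215)
F = F_att + ΣF_rep = (5.9446,12.2215)
Δp = p'−p = (1.1889,2.4443); α = Δx/Fx = (1718/1445) / (1718/289) = 1/5
check: Δy/Fy = (3532/1445) / (3532/289) = 1/5 ✓

α = 1/5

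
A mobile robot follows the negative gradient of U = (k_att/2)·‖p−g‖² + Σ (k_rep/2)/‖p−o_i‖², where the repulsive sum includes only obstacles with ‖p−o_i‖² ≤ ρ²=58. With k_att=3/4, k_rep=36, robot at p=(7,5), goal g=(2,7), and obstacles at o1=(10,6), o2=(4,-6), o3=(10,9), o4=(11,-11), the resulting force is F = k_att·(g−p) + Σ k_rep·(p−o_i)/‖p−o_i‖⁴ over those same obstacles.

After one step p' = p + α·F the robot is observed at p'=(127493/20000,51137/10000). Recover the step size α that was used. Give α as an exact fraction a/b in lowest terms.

α = 1/8

F_att = 3/4·(g−p) = 3/4·(-5,2) = (-3.7500,1.5000)
o1: d²=10 ≤ ρ²=58; F_rep = 36·(-3,-1)/10² = (-1.0800,-0.3600)
o2: d²=130 > ρ²=58 → inactive
o3: d²=25 ≤ ρ²=58; F_rep = 36·(-3,-4)/25² = (-0.1728,-0.2304)
o4: d²=272 > ρ²=58 → inactive
F = F_att + ΣF_rep = (-5.0028,0.9096)
Δp = p'−p = (-0.6253,0.1137); α = Δx/Fx = (-12507/20000) / (-12507/2500) = 1/8
check: Δy/Fy = (1137/10000) / (1137/1250) = 1/8 ✓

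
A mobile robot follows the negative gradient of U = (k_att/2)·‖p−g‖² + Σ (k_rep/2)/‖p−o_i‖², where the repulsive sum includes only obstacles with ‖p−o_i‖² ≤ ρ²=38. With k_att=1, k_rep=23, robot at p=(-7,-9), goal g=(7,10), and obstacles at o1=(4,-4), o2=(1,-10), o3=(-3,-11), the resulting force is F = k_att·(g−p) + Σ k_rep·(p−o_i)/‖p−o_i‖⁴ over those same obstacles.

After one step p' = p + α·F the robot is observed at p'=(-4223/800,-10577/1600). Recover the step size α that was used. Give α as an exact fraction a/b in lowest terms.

α = 1/8

F_att = 1·(g−p) = 1·(14,19) = (14.0000,19.0000)
o1: d²=146 > ρ²=38 → inactive
o2: d²=65 > ρ²=38 → inactive
o3: d²=20 ≤ ρ²=38; F_rep = 23·(-4,2)/20² = (-0.2300,0.1150)
F = F_att + ΣF_rep = (13.7700,19.1150)
Δp = p'−p = (1.7212,2.3894); α = Δx/Fx = (1377/800) / (1377/100) = 1/8
check: Δy/Fy = (3823/1600) / (3823/200) = 1/8 ✓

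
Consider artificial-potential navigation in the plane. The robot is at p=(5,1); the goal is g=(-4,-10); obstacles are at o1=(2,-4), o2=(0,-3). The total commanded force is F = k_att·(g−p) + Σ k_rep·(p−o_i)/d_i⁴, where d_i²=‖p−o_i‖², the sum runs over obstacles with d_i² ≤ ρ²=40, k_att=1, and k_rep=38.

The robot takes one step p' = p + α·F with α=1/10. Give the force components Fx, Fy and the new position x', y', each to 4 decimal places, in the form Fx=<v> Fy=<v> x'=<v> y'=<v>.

Fx=-8.9014 Fy=-10.8356 x'=4.1099 y'=-0.0836

F_att = 1·(g−p) = 1·(-9,-11) = (-9.0000,-11.0000)
o1: d²=34 ≤ ρ²=40; F_rep = 38·(3,5)/34² = (0.0986,0.1644)
o2: d²=41 > ρ²=40 → inactive
F = F_att + ΣF_rep = (-8.9014,-10.8356)
p' = p + 1/10·F = (4.1099,-0.0836)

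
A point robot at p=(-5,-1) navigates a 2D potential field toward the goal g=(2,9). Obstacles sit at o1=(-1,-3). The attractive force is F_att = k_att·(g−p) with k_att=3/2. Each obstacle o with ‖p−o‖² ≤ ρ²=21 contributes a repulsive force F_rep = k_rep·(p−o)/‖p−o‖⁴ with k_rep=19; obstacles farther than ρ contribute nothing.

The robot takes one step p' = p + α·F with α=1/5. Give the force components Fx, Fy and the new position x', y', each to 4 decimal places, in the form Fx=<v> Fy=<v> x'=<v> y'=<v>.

Fx=10.3100 Fy=15.0950 x'=-2.9380 y'=2.0190

F_att = 3/2·(g−p) = 3/2·(7,10) = (10.5000,15.0000)
o1: d²=20 ≤ ρ²=21; F_rep = 19·(-4,2)/20² = (-0.1900,0.0950)
F = F_att + ΣF_rep = (10.3100,15.0950)
p' = p + 1/5·F = (-2.9380,2.0190)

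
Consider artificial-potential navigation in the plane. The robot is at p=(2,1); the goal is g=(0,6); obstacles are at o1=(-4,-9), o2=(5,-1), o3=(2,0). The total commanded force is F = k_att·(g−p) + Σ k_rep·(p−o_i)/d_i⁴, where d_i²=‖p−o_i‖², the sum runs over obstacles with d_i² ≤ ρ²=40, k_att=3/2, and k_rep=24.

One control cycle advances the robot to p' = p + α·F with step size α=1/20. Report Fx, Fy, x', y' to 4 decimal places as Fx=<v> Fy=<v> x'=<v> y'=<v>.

Fx=-3.4260 Fy=31.7840 x'=1.8287 y'=2.5892

F_att = 3/2·(g−p) = 3/2·(-2,5) = (-3.0000,7.5000)
o1: d²=136 > ρ²=40 → inactive
o2: d²=13 ≤ ρ²=40; F_rep = 24·(-3,2)/13² = (-0.4260,0.2840)
o3: d²=1 ≤ ρ²=40; F_rep = 24·(0,1)/1² = (0.0000,24.0000)
F = F_att + ΣF_rep = (-3.4260,31.7840)
p' = p + 1/20·F = (1.8287,2.5892)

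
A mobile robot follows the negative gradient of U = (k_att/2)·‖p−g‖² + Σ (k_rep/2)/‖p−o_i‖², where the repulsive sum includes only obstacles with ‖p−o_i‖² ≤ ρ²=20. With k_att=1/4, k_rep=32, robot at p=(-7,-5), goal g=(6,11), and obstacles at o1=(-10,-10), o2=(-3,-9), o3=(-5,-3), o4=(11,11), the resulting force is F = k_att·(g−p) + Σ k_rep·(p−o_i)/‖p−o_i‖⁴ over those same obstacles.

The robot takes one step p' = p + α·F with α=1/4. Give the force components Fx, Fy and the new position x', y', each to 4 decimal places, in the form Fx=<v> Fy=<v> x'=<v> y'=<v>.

F_att = 1/4·(g−p) = 1/4·(13,16) = (3.2500,4.0000)
o1: d²=34 > ρ²=20 → inactive
o2: d²=32 > ρ²=20 → inactive
o3: d²=8 ≤ ρ²=20; F_rep = 32·(-2,-2)/8² = (-1.0000,-1.0000)
o4: d²=580 > ρ²=20 → inactive
F = F_att + ΣF_rep = (2.2500,3.0000)
p' = p + 1/4·F = (-6.4375,-4.2500)

Fx=2.2500 Fy=3.0000 x'=-6.4375 y'=-4.2500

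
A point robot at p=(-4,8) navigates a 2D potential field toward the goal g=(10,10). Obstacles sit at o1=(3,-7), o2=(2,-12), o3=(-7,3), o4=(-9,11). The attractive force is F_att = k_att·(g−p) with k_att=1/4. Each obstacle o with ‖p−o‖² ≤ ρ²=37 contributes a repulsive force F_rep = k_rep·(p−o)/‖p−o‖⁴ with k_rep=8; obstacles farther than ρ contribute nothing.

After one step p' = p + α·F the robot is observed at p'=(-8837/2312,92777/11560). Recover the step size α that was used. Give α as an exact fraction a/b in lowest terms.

α = 1/20

F_att = 1/4·(g−p) = 1/4·(14,2) = (3.5000,0.5000)
o1: d²=274 > ρ²=37 → inactive
o2: d²=436 > ρ²=37 → inactive
o3: d²=34 ≤ ρ²=37; F_rep = 8·(3,5)/34² = (0.0208,0.0346)
o4: d²=34 ≤ ρ²=37; F_rep = 8·(5,-3)/34² = (0.0346,-0.0208)
F = F_att + ΣF_rep = (3.5554,0.5138)
Δp = p'−p = (0.1778,0.0257); α = Δx/Fx = (411/2312) / (2055/578) = 1/20
check: Δy/Fy = (297/11560) / (297/578) = 1/20 ✓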